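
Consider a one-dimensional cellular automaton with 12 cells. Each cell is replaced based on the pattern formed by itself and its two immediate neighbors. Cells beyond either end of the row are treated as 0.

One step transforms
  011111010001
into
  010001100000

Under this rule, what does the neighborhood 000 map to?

At position 9 the neighborhood is 000; the next row has 0 there.

0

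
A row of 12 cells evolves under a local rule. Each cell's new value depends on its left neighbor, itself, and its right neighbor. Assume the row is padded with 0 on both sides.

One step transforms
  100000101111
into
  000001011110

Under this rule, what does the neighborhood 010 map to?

0

At position 0 the neighborhood is 010; the next row has 0 there.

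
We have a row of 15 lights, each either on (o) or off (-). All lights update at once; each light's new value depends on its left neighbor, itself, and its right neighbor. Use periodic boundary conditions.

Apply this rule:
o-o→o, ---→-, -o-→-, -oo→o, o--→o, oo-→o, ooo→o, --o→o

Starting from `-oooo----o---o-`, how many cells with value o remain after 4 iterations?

oooooo--o-o-o-o
oooooooo-o-o-oo
ooooooooo-o-ooo
oooooooooo-oooo
count of o: 14

14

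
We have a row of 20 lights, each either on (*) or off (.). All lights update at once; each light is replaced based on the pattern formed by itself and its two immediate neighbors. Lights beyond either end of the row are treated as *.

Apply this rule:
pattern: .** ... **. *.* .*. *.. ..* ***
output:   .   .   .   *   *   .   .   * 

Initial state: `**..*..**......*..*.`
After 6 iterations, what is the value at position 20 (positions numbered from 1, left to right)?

.

*...*..........*..**
....*..........*...*
....*..........*....
....*..........*....  (fixed point — unchanged through iteration 6)
position 20 holds .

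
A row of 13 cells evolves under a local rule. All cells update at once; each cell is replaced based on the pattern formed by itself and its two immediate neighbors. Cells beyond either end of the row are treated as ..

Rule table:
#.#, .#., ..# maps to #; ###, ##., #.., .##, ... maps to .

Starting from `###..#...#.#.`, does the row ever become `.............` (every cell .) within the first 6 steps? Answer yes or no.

step 1: ....##..####.
step 2: ...#...#.....
step 3: ..##..##.....
step 4: .#...#.......
step 5: ##..##.......
step 6: ...#.........
step 6 is ...#........., still not uniform .

no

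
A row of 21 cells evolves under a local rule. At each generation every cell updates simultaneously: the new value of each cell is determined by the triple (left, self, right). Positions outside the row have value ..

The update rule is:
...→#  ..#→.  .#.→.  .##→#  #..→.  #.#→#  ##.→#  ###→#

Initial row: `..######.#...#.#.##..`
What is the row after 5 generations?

generation 1: #.#######..#..#.###.#
generation 2: .########......#####.
generation 3: .########.####.#####.
generation 4: .###################.
generation 5: .###################.

.###################.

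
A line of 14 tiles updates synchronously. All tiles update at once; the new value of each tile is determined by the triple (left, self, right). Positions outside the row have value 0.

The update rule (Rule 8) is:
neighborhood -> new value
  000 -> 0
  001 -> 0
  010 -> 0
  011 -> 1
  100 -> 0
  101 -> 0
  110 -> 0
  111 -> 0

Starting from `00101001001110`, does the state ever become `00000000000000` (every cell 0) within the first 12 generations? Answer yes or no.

00000000001000
00000000000000
all cells are 0 at generation 2

yes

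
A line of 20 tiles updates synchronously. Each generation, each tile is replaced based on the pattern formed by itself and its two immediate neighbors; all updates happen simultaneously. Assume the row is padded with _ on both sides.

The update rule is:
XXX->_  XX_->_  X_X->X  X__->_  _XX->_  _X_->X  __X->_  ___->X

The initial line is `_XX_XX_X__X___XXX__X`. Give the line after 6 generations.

XXXXXX____X_____X___

___X__XX__X_X______X
XX_X______XXX_XXXX_X
__XX_XXXX____X____XX
X___X_____XX_X_XX___
X_X_X_XXX___XXX___XX
XXXXXX____X_____X___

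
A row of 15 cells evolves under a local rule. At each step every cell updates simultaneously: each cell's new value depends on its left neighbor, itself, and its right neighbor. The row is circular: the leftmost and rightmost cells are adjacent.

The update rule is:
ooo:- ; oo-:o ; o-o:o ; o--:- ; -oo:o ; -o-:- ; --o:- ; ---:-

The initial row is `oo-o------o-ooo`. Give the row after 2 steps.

-oo--------oo--

step 1: -oo--------oo--
step 2: -oo--------oo--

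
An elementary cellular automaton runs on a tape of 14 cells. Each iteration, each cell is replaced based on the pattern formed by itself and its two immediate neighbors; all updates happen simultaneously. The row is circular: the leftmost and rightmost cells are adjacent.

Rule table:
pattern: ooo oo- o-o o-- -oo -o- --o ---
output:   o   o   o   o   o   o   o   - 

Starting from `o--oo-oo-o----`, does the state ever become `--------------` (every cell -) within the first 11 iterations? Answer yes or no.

ooooooooooo--o
oooooooooooooo
oooooooooooooo  (fixed point — unchanged through iteration 11)
iteration 11 is oooooooooooooo, still not uniform -

no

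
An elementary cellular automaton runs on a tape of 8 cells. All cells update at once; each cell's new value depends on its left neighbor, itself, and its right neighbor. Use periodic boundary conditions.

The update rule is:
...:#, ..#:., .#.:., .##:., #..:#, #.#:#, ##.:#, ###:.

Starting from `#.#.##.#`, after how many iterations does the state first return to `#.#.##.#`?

iteration 1: ##.#.##.
iteration 2: .##.#.##
iteration 3: #.##.#.#
iteration 4: ##.##.#.
iteration 5: .##.##.#
iteration 6: #.##.##.
iteration 7: .#.##.##
iteration 8: #.#.##.#

8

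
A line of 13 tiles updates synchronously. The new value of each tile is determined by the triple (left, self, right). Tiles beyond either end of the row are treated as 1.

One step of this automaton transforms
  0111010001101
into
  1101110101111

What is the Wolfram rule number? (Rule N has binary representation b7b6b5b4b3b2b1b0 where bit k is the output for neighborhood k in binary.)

position 2: 111 → 0  (bit 7 = 0)
position 3: 110 → 1  (bit 6 = 1)
position 0: 101 → 1  (bit 5 = 1)
position 6: 100 → 0  (bit 4 = 0)
position 1: 011 → 1  (bit 3 = 1)
position 5: 010 → 1  (bit 2 = 1)
position 8: 001 → 0  (bit 1 = 0)
position 7: 000 → 1  (bit 0 = 1)
bits b7..b0 = 01101101 = 109

109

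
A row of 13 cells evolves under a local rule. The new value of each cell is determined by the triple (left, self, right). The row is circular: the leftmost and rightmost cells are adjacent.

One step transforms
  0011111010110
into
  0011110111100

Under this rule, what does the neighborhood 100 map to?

At position 12 the neighborhood is 100; the next row has 0 there.

0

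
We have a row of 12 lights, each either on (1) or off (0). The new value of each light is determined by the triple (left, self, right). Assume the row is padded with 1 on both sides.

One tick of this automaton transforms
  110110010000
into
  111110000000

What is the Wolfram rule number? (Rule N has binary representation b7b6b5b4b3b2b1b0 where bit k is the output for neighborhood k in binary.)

position 0: 111 → 1  (bit 7 = 1)
position 1: 110 → 1  (bit 6 = 1)
position 2: 101 → 1  (bit 5 = 1)
position 5: 100 → 0  (bit 4 = 0)
position 3: 011 → 1  (bit 3 = 1)
position 7: 010 → 0  (bit 2 = 0)
position 6: 001 → 0  (bit 1 = 0)
position 9: 000 → 0  (bit 0 = 0)
bits b7..b0 = 11101000 = 232

232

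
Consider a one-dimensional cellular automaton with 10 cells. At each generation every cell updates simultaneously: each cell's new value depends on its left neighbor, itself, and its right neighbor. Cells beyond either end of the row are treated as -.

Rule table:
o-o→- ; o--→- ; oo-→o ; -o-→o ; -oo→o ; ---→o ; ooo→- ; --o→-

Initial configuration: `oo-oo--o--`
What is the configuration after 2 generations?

oo-oo--o-o
oo-oo--o-o

oo-oo--o-o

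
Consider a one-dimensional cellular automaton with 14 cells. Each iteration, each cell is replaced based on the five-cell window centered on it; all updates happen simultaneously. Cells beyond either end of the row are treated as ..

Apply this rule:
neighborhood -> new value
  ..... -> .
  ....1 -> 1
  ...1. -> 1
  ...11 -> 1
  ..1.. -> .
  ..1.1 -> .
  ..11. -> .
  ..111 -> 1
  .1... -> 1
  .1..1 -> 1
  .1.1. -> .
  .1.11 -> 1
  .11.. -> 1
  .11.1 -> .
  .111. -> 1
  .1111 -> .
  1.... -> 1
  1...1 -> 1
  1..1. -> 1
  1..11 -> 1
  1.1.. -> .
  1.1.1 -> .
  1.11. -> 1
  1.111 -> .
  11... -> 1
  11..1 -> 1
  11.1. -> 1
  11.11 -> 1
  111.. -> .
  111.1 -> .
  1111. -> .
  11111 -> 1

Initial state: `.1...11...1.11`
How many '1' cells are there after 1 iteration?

iteration 1: 1.111.1111.111
count of 1: 11

11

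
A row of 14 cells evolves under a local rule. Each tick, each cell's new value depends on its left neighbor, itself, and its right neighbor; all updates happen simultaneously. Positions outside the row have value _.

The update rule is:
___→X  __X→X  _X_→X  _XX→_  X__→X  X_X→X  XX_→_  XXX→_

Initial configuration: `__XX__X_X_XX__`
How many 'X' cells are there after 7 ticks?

XX__XXXXXX__XX
__XX______XX__
XX__XXXXXX__XX  (repeats tick 1; period 2)
tick 7: XX__XXXXXX__XX
count of X: 10

10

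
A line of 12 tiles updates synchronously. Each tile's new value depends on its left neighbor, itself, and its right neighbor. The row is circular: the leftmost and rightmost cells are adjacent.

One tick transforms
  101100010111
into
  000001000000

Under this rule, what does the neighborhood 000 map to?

At position 5 the neighborhood is 000; the next row has 1 there.

1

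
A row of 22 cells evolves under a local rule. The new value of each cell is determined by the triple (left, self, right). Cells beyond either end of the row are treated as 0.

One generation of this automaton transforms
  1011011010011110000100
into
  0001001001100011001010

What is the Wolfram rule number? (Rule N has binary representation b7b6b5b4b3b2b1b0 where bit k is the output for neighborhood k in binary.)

position 12: 111 → 0  (bit 7 = 0)
position 3: 110 → 1  (bit 6 = 1)
position 1: 101 → 0  (bit 5 = 0)
position 9: 100 → 1  (bit 4 = 1)
position 2: 011 → 0  (bit 3 = 0)
position 0: 010 → 0  (bit 2 = 0)
position 10: 001 → 1  (bit 1 = 1)
position 16: 000 → 0  (bit 0 = 0)
bits b7..b0 = 01010010 = 82

82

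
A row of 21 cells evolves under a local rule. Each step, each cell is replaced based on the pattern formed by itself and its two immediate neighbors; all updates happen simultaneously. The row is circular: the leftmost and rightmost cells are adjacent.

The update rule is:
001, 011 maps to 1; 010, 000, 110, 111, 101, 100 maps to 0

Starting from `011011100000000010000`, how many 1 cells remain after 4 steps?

4

110010000000000100000
100100000000001000001
001000000000010000011
010000000000100000110
count of 1: 4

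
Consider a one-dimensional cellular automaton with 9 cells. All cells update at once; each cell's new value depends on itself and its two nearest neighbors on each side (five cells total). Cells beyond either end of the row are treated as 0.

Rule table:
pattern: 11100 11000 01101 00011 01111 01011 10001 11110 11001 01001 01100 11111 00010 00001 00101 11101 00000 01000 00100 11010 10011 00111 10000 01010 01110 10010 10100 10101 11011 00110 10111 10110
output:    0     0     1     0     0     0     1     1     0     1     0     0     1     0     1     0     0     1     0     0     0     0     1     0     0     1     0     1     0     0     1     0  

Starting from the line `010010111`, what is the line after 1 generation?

101110100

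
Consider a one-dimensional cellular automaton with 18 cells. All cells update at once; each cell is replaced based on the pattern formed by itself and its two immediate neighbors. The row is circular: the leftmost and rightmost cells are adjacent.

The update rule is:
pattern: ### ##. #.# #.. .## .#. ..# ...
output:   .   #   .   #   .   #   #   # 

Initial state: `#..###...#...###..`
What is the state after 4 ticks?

.###.......###....

###..########..###
..###.......###...
##..########..####
.###.......###....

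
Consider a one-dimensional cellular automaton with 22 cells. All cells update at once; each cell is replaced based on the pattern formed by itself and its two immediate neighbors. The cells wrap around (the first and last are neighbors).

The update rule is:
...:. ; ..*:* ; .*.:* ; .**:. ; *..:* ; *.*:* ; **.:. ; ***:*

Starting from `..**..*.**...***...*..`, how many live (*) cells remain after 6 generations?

generation 1: .*..****..*.*.*.*.***.
generation 2: ****.**.**********.*.*
generation 3: ***.*..*.********.***.
generation 4: .*.******.******.*.*.*
generation 5: ***.****.*.****.******
generation 6: **.*.**.***.**.*.*****
count of *: 16

16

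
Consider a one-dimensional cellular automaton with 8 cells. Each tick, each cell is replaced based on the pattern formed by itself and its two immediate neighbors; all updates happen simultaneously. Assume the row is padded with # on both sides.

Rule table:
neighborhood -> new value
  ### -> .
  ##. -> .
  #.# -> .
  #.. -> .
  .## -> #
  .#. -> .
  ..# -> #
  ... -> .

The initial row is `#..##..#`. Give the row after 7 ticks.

..##..##
.##..##.
.#..##..
...##..#
..##..##  (repeats tick 1; period 4)
tick 7: .#..##..

.#..##..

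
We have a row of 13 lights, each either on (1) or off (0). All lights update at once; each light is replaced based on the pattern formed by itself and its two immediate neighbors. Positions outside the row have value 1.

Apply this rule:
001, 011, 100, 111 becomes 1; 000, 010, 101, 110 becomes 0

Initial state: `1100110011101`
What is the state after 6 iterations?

0011101111111

1011101111001
0011001110111
1110111100111
1100111011111
1011110011111
0011101111111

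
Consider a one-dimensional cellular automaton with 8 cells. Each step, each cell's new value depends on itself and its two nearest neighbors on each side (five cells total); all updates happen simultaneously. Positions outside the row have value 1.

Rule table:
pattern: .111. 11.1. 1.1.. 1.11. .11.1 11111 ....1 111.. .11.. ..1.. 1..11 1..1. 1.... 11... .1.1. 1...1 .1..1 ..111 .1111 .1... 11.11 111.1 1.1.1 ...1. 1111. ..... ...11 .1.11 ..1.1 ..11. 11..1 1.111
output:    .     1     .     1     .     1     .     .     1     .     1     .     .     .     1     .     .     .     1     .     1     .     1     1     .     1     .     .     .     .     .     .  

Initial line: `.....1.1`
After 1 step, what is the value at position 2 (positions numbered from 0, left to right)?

step 1: ..1.1...
position 2 holds 1

1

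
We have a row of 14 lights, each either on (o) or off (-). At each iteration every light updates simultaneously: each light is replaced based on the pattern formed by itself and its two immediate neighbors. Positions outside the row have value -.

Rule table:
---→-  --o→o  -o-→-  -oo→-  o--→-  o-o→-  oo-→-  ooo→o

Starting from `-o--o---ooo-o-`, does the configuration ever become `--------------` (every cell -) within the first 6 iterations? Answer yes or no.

iteration 1: o--o---o-o----
iteration 2: --o---o-------
iteration 3: -o---o--------
iteration 4: o---o---------
iteration 5: ---o----------
iteration 6: --o-----------
iteration 6 is --o-----------, still not uniform -

no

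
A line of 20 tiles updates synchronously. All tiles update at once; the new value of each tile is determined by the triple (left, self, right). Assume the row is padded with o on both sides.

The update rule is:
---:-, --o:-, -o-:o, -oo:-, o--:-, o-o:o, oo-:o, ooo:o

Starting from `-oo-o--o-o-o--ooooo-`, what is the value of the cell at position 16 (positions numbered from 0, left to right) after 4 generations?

o-ooo--ooooo---ooooo
oo-oo---oooo----oooo
ooo-o----ooo-----ooo
ooooo-----oo------oo
position 16 holds -

-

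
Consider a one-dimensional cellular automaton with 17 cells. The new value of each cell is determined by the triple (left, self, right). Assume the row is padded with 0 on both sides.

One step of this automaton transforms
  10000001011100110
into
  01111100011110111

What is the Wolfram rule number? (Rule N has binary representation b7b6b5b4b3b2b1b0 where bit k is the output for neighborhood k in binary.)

217

position 10: 111 → 1  (bit 7 = 1)
position 11: 110 → 1  (bit 6 = 1)
position 8: 101 → 0  (bit 5 = 0)
position 1: 100 → 1  (bit 4 = 1)
position 9: 011 → 1  (bit 3 = 1)
position 0: 010 → 0  (bit 2 = 0)
position 6: 001 → 0  (bit 1 = 0)
position 2: 000 → 1  (bit 0 = 1)
bits b7..b0 = 11011001 = 217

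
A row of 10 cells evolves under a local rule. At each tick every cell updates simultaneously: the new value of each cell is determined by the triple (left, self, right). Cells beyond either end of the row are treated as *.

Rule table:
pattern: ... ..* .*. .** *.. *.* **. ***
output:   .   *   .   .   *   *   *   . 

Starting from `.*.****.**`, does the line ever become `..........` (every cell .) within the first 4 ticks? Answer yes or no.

no

*.*...**..
**.*.*.***
.**.*.*...
*.**.*.*.*
tick 4 is *.**.*.*.*, still not uniform .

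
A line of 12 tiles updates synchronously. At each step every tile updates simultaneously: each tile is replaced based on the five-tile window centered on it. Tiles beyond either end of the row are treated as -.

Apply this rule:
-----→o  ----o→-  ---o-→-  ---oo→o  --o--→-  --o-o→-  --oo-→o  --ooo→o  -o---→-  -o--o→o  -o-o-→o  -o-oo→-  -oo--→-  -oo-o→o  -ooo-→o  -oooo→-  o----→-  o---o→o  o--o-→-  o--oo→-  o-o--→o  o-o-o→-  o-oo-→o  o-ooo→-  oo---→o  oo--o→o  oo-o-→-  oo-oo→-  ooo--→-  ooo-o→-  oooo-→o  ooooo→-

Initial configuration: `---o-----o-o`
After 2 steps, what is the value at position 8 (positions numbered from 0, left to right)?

o

step 1: o-----o---oo
step 2: ---o----ooo-
position 8 holds o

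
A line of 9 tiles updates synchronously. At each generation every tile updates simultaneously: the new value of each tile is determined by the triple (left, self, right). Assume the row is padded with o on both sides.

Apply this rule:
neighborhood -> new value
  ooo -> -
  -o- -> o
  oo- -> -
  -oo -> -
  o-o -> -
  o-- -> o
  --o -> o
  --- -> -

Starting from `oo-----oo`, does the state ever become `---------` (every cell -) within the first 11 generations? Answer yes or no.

generation 1: --o---o--
generation 2: oooo-oooo
generation 3: ---------
all cells are - at generation 3

yes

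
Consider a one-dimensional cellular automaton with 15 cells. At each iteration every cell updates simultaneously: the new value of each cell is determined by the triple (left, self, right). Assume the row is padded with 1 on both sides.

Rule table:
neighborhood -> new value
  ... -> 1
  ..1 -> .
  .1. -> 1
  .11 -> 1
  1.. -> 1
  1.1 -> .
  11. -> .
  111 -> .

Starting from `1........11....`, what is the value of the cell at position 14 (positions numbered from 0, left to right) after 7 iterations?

iteration 1: .1111111.1.111.
iteration 2: .1.......1.1...
iteration 3: .1111111.1.111.  (repeats iteration 1; period 2)
iteration 7: .1111111.1.111.
position 14 holds .

.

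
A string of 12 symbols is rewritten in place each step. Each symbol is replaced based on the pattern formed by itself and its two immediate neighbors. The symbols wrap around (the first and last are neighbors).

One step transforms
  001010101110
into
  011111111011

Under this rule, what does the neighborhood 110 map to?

At position 10 the neighborhood is 110; the next row has 1 there.

1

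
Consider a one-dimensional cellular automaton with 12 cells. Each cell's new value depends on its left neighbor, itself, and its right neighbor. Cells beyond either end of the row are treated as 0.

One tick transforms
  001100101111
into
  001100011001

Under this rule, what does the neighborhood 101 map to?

At position 7 the neighborhood is 101; the next row has 1 there.

1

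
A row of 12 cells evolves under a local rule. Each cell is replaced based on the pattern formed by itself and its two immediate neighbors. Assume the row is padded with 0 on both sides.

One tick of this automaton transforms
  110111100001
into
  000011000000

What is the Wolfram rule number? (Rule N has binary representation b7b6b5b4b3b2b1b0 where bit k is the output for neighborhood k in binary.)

position 4: 111 → 1  (bit 7 = 1)
position 1: 110 → 0  (bit 6 = 0)
position 2: 101 → 0  (bit 5 = 0)
position 7: 100 → 0  (bit 4 = 0)
position 0: 011 → 0  (bit 3 = 0)
position 11: 010 → 0  (bit 2 = 0)
position 10: 001 → 0  (bit 1 = 0)
position 8: 000 → 0  (bit 0 = 0)
bits b7..b0 = 10000000 = 128

128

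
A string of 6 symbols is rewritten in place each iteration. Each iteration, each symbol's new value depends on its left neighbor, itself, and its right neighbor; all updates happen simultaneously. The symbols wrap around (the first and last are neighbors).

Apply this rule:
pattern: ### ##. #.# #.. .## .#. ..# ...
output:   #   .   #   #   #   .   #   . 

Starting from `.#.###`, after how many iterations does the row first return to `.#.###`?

6

iteration 1: #.###.
iteration 2: .###.#
iteration 3: ###.#.
iteration 4: ##.#.#
iteration 5: #.#.##
iteration 6: .#.###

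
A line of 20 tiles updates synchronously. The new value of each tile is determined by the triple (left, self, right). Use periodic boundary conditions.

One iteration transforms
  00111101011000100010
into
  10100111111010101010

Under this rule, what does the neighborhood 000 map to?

1

At position 0 the neighborhood is 000; the next row has 1 there.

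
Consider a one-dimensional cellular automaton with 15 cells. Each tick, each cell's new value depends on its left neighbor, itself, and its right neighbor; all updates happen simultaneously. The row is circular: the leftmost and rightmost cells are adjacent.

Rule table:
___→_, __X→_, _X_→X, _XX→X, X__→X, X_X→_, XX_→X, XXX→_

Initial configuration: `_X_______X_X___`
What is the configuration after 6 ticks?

_X_X_XXX_X_X_XX

_XX______X_XX__
_XXX_____X_XXX_
_X_XX____X_X_XX
_X_XXX___X_X_XX
_X_X_XX__X_X_XX
_X_X_XXX_X_X_XX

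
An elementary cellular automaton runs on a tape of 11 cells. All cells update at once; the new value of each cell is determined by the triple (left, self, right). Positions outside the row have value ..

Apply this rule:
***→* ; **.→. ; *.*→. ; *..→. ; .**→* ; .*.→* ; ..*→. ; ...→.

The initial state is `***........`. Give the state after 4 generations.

**.........
*..........
*..........  (fixed point — unchanged through generation 4)

*..........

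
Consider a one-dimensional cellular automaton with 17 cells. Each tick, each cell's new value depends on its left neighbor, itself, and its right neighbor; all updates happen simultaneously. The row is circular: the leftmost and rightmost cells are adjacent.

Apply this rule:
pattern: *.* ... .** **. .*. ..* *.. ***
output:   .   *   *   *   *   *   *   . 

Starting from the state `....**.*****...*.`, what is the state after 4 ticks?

.....*.*****.....

tick 1: ******.*...******
tick 2: .....*.*****.....
tick 3: ******.*...******  (repeats tick 1; period 2)
tick 4: .....*.*****.....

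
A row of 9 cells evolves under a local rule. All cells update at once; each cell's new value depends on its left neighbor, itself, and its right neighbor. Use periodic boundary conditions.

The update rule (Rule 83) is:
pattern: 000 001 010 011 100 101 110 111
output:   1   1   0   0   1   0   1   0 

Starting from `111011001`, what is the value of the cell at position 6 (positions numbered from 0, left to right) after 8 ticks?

1

tick 1: 001001110
tick 2: 110110011
tick 3: 010011100
tick 4: 101100111
tick 5: 100111000
tick 6: 011001111
tick 7: 001110001
tick 8: 110011110
position 6 holds 1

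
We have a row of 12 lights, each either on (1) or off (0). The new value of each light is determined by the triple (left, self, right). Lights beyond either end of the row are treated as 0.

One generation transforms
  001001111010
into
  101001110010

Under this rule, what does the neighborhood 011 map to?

At position 5 the neighborhood is 011; the next row has 1 there.

1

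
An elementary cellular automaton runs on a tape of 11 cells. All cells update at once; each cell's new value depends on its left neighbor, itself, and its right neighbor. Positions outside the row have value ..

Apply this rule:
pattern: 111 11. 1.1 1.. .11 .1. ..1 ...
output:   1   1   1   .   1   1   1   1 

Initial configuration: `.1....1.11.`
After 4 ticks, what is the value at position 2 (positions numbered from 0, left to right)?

11.1111111.
1111111111.
1111111111.  (fixed point — unchanged through tick 4)
position 2 holds 1

1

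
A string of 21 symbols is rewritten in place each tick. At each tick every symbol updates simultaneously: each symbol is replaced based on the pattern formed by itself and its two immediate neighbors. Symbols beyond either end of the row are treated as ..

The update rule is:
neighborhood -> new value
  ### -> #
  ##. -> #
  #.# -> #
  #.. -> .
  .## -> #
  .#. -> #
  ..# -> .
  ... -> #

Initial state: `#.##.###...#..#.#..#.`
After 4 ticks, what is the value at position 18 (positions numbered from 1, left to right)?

########.#.#..###..#.
############..###..#.
############..###..#.  (fixed point — unchanged through tick 4)
position 18 holds .

.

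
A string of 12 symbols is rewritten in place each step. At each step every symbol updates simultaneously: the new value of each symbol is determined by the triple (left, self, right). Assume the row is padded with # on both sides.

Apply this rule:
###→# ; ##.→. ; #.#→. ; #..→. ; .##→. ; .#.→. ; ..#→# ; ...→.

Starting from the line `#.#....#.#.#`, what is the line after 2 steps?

......#.....
.....#.....#

.....#.....#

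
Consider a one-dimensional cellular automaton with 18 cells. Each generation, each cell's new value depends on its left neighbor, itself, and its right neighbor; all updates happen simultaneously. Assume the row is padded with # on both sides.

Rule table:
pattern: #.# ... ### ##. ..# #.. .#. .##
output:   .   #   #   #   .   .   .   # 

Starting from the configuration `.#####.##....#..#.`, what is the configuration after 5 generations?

.#####.##.##.####.

.#####.##.##......
.#####.##.##.####.
.#####.##.##.####.  (fixed point — unchanged through generation 5)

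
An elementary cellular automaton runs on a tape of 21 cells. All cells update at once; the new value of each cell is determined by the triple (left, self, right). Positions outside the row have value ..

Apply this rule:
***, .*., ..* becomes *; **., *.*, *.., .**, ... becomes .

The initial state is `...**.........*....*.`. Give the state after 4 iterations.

iteration 1: ..*..........**...**.
iteration 2: .**.........*....*...
iteration 3: *..........**...**...
iteration 4: *.........*....*.....

*.........*....*.....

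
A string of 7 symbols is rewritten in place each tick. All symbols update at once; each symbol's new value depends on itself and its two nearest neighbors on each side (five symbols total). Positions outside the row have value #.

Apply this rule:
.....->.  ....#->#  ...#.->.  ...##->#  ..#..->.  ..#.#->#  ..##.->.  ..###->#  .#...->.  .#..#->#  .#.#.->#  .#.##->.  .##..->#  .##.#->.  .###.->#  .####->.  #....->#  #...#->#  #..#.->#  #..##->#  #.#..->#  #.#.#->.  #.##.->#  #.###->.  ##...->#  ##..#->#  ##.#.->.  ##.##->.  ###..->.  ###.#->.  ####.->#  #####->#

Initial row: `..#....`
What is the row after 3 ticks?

##..###
#.###.#
...#...

...#...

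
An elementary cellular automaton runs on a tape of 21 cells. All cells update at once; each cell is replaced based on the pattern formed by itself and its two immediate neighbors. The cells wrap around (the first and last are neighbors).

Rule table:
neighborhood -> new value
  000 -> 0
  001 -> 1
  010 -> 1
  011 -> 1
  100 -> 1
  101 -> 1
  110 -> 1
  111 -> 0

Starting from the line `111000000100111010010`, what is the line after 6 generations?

110001111110000110011

101100001111101111111
111110011000111000000
100011111101101100001
110110000111111110011
011111001100000011110
110001111110000110011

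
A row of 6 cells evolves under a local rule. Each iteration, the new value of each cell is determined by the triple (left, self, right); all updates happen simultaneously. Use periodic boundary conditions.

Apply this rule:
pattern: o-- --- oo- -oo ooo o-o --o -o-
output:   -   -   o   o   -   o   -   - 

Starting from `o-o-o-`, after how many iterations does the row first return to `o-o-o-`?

-o-o-o
o-o-o-

2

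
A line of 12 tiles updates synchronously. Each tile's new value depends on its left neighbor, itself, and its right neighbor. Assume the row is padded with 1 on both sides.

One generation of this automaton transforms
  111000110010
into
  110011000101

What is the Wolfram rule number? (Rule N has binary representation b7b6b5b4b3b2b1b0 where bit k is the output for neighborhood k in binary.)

position 0: 111 → 1  (bit 7 = 1)
position 2: 110 → 0  (bit 6 = 0)
position 11: 101 → 1  (bit 5 = 1)
position 3: 100 → 0  (bit 4 = 0)
position 6: 011 → 0  (bit 3 = 0)
position 10: 010 → 0  (bit 2 = 0)
position 5: 001 → 1  (bit 1 = 1)
position 4: 000 → 1  (bit 0 = 1)
bits b7..b0 = 10100011 = 163

163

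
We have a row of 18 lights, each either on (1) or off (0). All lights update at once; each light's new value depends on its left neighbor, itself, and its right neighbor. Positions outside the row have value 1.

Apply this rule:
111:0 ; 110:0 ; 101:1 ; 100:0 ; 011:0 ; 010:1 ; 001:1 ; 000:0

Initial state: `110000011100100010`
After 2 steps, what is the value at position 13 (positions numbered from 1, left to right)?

0

step 1: 000000100001100111
step 2: 000001100010001000
position 13 holds 0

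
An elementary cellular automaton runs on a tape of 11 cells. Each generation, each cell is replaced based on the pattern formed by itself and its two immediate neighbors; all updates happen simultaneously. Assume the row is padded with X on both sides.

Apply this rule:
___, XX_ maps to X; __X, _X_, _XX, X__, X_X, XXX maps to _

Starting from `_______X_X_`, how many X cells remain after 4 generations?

generation 1: _XXXXX_____
generation 2: _____X_XXX_
generation 3: _XXX_____X_
generation 4: ___X_XXX___
count of X: 4

4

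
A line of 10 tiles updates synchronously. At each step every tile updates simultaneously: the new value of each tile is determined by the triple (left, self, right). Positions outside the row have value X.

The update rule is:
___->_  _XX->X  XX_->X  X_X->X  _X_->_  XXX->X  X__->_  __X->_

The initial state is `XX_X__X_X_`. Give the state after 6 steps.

XXX_____XX

XXX____X_X
XXX_____XX
XXX_____XX  (fixed point — unchanged through step 6)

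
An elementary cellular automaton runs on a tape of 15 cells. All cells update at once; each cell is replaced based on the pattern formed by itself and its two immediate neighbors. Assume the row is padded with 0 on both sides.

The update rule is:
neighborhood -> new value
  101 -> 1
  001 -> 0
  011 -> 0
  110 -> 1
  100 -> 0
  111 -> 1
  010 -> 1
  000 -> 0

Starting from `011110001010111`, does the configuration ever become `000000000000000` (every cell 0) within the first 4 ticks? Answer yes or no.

001110001111011
000110000111101
000010000011111
000010000001111
tick 4 is 000010000001111, still not uniform 0

no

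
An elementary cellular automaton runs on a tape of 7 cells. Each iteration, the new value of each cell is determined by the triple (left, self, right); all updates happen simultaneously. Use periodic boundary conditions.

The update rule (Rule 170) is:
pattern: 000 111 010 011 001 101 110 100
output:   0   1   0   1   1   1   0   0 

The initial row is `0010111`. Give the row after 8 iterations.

0101110
1011100
0111001
1110010
1100101
1001011
0010111  (repeats iteration 0; period 7)
iteration 8: 0101110

0101110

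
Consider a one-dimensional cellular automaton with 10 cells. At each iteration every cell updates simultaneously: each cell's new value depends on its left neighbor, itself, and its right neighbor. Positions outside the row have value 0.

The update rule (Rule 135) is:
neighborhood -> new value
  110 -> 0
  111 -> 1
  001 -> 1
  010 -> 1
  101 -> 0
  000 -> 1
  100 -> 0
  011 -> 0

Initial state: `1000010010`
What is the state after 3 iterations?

1011110110
1001100000
1010001111

1010001111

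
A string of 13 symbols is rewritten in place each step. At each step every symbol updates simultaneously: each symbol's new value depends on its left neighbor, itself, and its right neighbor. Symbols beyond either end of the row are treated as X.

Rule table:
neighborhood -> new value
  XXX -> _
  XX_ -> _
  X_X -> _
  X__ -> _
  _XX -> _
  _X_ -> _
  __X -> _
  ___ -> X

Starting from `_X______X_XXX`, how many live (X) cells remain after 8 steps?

5

step 1: ___XXXX______
step 2: _X______XXXX_
step 3: ___XXXX______  (repeats step 1; period 2)
step 8: _X______XXXX_
count of X: 5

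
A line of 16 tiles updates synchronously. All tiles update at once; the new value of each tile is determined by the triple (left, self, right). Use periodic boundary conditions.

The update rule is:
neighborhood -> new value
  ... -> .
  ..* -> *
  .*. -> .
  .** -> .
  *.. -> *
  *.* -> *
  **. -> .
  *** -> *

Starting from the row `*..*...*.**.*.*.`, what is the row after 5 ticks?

.**.*.*.*..*.*.*
*..*.*.*.**.*.*.
.**.*.*.*..*.*.*  (repeats tick 1; period 2)
tick 5: .**.*.*.*..*.*.*

.**.*.*.*..*.*.*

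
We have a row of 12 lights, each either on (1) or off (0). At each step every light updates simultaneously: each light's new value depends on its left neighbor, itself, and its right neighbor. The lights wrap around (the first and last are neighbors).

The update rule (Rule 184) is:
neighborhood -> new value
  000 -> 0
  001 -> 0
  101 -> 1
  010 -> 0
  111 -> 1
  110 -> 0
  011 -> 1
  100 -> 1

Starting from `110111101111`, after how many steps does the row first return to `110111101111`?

101111011111
011110111111
111101111110
111011111101
110111111011
101111110111
011111101111
111111011110
111110111101
111101111011
111011110111
110111101111

12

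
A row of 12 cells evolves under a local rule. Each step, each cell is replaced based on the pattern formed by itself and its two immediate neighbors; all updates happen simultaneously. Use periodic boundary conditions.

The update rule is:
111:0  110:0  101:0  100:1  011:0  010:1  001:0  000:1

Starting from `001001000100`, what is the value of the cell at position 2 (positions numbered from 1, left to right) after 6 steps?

0

101101110111
000000000000
111111111111
000000000000  (repeats step 2; period 2)
step 6: 000000000000
position 2 holds 0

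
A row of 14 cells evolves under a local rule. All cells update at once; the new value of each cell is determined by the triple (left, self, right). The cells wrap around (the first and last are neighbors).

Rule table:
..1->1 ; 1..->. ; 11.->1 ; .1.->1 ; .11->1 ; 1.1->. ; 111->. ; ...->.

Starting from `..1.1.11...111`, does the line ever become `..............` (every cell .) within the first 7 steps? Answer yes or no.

.11.1.11..11.1
.11.1.11.111.1
.11.1.11.1.1.1
.11.1.11.1.1.1  (fixed point — unchanged through step 7)
step 7 is .11.1.11.1.1.1, still not uniform .

no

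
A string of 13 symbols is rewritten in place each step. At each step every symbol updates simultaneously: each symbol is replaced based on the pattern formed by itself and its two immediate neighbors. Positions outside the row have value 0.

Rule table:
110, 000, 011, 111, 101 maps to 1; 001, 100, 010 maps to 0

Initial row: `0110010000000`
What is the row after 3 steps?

0111111111111

0110000111111
0110110111111
0111111111111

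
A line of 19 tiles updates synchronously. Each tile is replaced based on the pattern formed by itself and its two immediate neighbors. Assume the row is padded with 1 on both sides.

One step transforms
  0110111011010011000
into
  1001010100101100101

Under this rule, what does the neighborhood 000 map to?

0

At position 17 the neighborhood is 000; the next row has 0 there.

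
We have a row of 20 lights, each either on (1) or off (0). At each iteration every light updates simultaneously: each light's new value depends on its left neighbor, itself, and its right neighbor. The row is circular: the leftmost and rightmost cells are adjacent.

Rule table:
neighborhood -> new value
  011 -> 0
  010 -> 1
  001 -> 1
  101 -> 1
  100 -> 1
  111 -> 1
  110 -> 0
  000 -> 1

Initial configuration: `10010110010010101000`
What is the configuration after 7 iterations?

10101001010101111110

iteration 1: 11111001111111111111
iteration 2: 11110110111111111111
iteration 3: 11101001011111111111
iteration 4: 11011111101111111111
iteration 5: 10101111010111111111
iteration 6: 01110110111011111111
iteration 7: 10101001010101111110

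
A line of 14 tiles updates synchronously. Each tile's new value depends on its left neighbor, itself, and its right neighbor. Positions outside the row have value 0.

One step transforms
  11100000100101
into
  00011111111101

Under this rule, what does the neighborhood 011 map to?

0

At position 0 the neighborhood is 011; the next row has 0 there.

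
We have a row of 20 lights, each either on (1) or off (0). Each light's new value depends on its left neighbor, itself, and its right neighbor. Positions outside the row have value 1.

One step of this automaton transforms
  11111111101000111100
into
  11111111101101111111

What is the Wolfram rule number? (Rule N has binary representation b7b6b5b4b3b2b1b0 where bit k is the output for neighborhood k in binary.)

222

position 0: 111 → 1  (bit 7 = 1)
position 8: 110 → 1  (bit 6 = 1)
position 9: 101 → 0  (bit 5 = 0)
position 11: 100 → 1  (bit 4 = 1)
position 14: 011 → 1  (bit 3 = 1)
position 10: 010 → 1  (bit 2 = 1)
position 13: 001 → 1  (bit 1 = 1)
position 12: 000 → 0  (bit 0 = 0)
bits b7..b0 = 11011110 = 222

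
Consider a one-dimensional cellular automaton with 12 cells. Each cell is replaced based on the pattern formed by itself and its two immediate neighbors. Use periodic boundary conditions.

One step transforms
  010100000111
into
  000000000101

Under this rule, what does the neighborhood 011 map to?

At position 9 the neighborhood is 011; the next row has 1 there.

1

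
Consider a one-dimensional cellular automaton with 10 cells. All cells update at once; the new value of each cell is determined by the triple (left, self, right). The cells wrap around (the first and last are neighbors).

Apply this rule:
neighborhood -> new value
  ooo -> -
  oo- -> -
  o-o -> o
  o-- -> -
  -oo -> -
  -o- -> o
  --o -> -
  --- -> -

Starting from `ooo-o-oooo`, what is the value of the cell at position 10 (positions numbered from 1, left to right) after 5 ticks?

---ooo----
----------
----------  (fixed point — unchanged through tick 5)
position 10 holds -

-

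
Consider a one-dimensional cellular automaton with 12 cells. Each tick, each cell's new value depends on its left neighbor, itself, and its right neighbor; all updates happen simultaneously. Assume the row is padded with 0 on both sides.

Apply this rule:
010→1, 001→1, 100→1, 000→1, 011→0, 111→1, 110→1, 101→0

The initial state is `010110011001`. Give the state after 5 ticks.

111011001111

110011101111
011101100111
101100111011
100111011001
111011001111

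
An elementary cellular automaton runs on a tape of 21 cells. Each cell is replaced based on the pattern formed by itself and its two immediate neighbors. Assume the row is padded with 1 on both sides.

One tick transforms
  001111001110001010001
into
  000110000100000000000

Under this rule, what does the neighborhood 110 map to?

0

At position 5 the neighborhood is 110; the next row has 0 there.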